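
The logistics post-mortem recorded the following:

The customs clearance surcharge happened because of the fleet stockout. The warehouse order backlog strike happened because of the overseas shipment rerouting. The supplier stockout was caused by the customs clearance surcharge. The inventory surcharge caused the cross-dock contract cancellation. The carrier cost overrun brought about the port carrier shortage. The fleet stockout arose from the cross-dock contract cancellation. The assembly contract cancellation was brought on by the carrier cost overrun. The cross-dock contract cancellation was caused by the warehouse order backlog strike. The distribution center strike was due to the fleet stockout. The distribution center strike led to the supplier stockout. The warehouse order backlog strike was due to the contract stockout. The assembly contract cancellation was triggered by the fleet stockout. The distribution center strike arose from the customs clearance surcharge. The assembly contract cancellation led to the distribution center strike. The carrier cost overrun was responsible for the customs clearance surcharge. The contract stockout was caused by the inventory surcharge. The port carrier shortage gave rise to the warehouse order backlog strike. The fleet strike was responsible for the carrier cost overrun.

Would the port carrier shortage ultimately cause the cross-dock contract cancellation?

There is a causal chain: the port carrier shortage → the warehouse order backlog strike → the cross-dock contract cancellation.

Yes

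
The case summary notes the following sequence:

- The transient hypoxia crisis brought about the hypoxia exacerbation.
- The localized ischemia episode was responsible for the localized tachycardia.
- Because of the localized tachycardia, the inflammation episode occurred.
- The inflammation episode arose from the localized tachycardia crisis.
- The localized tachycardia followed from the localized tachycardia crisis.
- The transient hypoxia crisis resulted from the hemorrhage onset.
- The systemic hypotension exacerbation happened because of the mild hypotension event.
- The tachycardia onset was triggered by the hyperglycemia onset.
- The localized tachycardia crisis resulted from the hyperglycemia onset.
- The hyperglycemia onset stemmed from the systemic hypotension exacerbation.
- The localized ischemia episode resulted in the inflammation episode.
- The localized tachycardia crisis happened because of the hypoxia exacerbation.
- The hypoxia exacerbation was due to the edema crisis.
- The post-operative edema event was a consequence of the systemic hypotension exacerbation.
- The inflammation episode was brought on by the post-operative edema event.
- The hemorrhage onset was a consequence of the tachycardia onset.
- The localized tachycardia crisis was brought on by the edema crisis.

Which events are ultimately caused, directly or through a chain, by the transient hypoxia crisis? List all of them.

Direct effects: the hypoxia exacerbation.
2 steps out: the localized tachycardia crisis.
3 steps out: the localized tachycardia, the inflammation episode.
Not reachable from it: the mild hypotension event, the systemic hypotension exacerbation, the hyperglycemia onset, the tachycardia onset, the post-operative edema event, the edema crisis, the hemorrhage onset, the localized ischemia episode.

the hypoxia exacerbation, the inflammation episode, the localized tachycardia, the localized tachycardia crisis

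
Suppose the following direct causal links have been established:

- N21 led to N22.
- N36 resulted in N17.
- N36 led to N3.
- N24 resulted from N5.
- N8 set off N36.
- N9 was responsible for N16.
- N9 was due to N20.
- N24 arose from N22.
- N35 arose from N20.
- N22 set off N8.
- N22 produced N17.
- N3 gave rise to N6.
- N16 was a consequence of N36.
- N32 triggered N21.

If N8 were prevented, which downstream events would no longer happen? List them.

N3, N36, N6

Downstream of N8: N36, N16, N17, N3, N6.
Of those, still caused via another path: N16, N17.
The remainder have no surviving cause.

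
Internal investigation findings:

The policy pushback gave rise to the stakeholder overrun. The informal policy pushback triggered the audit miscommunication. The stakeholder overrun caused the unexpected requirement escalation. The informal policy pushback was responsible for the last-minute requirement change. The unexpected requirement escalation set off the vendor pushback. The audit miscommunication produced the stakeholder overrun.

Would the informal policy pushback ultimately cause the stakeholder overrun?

There is a causal chain: the informal policy pushback → the audit miscommunication → the stakeholder overrun.

Yes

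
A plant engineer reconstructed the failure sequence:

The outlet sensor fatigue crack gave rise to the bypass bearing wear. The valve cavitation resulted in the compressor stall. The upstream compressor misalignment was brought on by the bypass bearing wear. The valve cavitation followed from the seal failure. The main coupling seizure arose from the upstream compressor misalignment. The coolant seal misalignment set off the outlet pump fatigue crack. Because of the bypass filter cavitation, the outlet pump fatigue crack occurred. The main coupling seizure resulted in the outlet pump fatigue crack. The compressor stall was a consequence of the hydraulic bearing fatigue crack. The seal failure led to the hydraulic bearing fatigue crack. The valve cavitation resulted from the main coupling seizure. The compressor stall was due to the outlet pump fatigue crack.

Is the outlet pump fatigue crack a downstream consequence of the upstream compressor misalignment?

There is a causal chain: the upstream compressor misalignment → the main coupling seizure → the outlet pump fatigue crack.

Yes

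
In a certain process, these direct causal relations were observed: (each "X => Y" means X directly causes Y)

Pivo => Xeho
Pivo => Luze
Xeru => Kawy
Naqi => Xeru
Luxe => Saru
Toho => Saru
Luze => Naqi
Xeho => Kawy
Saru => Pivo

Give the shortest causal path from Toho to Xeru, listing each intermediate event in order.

Toho → Saru
Saru → Pivo
Pivo → Luze
Luze → Naqi
Naqi → Xeru
Length: 5 steps.

Toho → Saru → Pivo → Luze → Naqi → Xeru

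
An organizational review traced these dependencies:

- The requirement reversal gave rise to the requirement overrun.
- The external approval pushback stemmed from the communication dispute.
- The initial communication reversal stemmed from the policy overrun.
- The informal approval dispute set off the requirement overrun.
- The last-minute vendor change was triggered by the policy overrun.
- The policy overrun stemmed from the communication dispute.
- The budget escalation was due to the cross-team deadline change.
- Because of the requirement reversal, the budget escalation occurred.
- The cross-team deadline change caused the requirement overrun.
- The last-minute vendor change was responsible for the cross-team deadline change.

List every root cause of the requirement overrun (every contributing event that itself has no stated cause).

Tracing upstream from the requirement overrun: the requirement overrun ← the cross-team deadline change ← the last-minute vendor change ← the policy overrun ← the communication dispute.
A separate upstream branch: the requirement overrun ← the requirement reversal.
A separate upstream branch: the requirement overrun ← the informal approval dispute.
Each of those chain origins has no stated cause.

the communication dispute, the informal approval dispute, the requirement reversal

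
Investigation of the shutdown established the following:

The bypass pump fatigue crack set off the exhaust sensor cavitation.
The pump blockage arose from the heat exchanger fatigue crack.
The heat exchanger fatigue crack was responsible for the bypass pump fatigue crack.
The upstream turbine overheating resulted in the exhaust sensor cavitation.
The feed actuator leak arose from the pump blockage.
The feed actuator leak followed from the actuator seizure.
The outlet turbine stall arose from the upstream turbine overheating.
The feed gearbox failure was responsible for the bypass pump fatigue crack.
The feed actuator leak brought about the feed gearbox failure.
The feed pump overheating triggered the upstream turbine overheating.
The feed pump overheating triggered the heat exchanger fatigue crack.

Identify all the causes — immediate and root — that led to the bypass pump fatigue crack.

the actuator seizure, the feed actuator leak, the feed gearbox failure, the feed pump overheating, the heat exchanger fatigue crack, the pump blockage

Immediate causes of the bypass pump fatigue crack: the heat exchanger fatigue crack, the feed gearbox failure.
Further upstream: the actuator seizure, the feed pump overheating, the pump blockage, the feed actuator leak.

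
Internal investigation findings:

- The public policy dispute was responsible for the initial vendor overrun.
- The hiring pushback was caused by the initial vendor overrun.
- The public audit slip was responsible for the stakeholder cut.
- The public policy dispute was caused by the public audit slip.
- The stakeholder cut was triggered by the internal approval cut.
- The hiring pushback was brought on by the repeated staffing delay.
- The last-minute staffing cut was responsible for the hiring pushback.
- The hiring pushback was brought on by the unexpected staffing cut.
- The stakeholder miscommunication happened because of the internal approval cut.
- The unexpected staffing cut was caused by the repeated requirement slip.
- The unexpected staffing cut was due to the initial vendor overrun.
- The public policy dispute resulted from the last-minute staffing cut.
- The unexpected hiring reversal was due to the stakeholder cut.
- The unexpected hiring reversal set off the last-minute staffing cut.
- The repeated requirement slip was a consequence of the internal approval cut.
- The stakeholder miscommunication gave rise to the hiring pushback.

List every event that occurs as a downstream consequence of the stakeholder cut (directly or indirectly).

the hiring pushback, the initial vendor overrun, the last-minute staffing cut, the public policy dispute, the unexpected hiring reversal, the unexpected staffing cut

Direct effects: the unexpected hiring reversal.
2 steps out: the last-minute staffing cut.
3 steps out: the public policy dispute, the hiring pushback.
4 steps out: the initial vendor overrun.
5 steps out: the unexpected staffing cut.
Not reachable from it: the internal approval cut, the public audit slip, the repeated staffing delay, the stakeholder miscommunication, the repeated requirement slip.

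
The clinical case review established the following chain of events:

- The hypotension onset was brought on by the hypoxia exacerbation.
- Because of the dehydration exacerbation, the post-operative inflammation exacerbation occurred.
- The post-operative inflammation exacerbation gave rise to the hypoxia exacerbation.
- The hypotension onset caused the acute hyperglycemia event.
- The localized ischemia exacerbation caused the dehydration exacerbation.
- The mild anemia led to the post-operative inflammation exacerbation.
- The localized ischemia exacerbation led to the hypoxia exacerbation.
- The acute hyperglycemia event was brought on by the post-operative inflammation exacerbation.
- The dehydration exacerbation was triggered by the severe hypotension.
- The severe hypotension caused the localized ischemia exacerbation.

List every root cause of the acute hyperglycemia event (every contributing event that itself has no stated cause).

Tracing upstream from the acute hyperglycemia event: the acute hyperglycemia event ← the post-operative inflammation exacerbation ← the dehydration exacerbation ← the severe hypotension.
A separate upstream branch: the acute hyperglycemia event ← the post-operative inflammation exacerbation ← the mild anemia.
Each of those chain origins has no stated cause.

the mild anemia, the severe hypotension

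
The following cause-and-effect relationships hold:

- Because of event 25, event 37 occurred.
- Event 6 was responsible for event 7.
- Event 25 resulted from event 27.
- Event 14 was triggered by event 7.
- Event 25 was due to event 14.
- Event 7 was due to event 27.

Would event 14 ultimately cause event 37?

There is a causal chain: event 14 → event 25 → event 37.

Yes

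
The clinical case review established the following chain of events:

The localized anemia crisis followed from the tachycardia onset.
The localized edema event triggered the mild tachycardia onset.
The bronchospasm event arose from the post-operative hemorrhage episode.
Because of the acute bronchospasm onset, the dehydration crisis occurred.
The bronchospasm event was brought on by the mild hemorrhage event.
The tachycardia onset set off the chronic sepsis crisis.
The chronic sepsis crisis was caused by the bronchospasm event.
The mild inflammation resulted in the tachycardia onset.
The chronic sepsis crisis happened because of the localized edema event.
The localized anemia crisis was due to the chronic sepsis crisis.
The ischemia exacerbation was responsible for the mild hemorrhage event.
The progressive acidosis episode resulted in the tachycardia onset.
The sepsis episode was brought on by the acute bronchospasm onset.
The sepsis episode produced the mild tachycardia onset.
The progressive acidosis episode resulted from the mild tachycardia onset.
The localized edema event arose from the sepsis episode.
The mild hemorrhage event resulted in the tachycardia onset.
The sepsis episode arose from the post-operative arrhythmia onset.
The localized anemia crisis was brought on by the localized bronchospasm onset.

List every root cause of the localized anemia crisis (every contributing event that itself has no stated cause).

the acute bronchospasm onset, the ischemia exacerbation, the localized bronchospasm onset, the mild inflammation, the post-operative arrhythmia onset, the post-operative hemorrhage episode

Tracing upstream from the localized anemia crisis: the localized anemia crisis ← the chronic sepsis crisis ← the localized edema event ← the sepsis episode ← the acute bronchospasm onset.
A separate upstream branch: the localized anemia crisis ← the chronic sepsis crisis ← the bronchospasm event ← the post-operative hemorrhage episode.
A separate upstream branch: the localized anemia crisis ← the tachycardia onset ← the mild hemorrhage event ← the ischemia exacerbation.
A separate upstream branch: the localized anemia crisis ← the chronic sepsis crisis ← the localized edema event ← the sepsis episode ← the post-operative arrhythmia onset.
A separate upstream branch: the localized anemia crisis ← the tachycardia onset ← the mild inflammation.
A separate upstream branch: the localized anemia crisis ← the localized bronchospasm onset.
Each of those chain origins has no stated cause.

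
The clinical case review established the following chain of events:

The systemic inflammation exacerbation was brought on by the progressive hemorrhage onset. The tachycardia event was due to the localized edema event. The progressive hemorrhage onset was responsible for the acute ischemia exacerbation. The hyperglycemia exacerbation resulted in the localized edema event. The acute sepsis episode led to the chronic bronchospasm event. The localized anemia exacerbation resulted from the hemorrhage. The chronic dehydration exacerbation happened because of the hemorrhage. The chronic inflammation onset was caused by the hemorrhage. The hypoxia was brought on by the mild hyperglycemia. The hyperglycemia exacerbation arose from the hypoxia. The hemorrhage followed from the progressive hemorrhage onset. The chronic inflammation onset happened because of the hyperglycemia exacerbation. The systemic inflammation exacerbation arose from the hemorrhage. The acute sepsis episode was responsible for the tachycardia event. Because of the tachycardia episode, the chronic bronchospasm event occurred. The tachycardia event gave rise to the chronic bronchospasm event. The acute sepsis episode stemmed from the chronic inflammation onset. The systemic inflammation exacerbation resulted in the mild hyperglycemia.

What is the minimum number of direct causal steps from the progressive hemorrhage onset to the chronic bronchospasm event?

4

Shortest chain: the progressive hemorrhage onset → the hemorrhage → the chronic inflammation onset → the acute sepsis episode → the chronic bronchospasm event.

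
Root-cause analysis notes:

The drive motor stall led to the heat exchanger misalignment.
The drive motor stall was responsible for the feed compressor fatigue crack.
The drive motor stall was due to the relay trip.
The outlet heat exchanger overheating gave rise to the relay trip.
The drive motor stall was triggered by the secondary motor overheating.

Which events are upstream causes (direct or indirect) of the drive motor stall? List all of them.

the outlet heat exchanger overheating, the relay trip, the secondary motor overheating

Immediate causes of the drive motor stall: the secondary motor overheating, the relay trip.
Further upstream: the outlet heat exchanger overheating.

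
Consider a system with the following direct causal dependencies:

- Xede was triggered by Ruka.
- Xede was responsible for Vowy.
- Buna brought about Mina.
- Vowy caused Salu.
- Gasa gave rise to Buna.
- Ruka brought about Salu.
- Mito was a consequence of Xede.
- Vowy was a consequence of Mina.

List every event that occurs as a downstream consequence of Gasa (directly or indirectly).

Buna, Mina, Salu, Vowy

Direct effects: Buna.
2 steps out: Mina.
3 steps out: Vowy.
4 steps out: Salu.
Not reachable from it: Ruka, Xede, Mito.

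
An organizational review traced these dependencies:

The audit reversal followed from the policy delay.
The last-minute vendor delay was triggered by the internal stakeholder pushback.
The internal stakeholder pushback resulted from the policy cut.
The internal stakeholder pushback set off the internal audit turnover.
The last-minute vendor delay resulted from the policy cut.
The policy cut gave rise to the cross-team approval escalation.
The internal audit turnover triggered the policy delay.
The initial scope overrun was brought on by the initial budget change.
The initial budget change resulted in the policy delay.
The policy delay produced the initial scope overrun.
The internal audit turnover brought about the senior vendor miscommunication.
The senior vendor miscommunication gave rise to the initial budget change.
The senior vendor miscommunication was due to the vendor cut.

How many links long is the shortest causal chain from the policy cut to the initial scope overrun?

Shortest chain: the policy cut → the internal stakeholder pushback → the internal audit turnover → the policy delay → the initial scope overrun.

4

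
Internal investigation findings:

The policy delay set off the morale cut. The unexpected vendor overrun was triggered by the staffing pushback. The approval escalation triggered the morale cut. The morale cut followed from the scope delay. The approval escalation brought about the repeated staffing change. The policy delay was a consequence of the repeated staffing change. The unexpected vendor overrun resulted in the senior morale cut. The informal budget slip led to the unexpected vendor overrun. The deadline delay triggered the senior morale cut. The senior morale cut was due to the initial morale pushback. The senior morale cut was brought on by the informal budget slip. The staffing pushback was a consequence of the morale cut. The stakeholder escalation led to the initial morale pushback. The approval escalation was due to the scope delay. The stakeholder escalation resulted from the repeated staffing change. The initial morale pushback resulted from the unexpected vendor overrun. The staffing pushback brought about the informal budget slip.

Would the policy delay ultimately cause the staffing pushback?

Yes

There is a causal chain: the policy delay → the morale cut → the staffing pushback.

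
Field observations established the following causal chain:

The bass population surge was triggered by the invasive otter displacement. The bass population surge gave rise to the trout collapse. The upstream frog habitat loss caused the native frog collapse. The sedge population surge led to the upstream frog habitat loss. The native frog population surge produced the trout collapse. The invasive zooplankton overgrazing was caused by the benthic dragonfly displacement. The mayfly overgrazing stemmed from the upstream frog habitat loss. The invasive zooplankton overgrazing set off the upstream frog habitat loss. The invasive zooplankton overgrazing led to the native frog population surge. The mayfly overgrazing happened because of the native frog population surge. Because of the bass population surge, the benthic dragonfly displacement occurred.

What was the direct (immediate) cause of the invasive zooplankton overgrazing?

Upstream contributors include the invasive otter displacement, the bass population surge, but only the benthic dragonfly displacement feeds directly into the invasive zooplankton overgrazing.

the benthic dragonfly displacement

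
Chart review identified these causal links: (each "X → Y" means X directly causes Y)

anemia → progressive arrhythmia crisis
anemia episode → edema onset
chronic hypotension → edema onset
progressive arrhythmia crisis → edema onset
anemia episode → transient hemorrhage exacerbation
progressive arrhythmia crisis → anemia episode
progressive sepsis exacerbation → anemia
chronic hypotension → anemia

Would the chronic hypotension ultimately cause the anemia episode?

Yes

There is a causal chain: the chronic hypotension → the anemia → the progressive arrhythmia crisis → the anemia episode.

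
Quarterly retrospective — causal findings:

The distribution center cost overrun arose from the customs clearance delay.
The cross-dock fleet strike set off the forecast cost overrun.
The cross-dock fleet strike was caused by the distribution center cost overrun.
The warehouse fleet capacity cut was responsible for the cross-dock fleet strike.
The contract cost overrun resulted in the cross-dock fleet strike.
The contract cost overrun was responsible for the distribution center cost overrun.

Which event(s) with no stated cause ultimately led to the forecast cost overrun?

the contract cost overrun, the customs clearance delay, the warehouse fleet capacity cut

Tracing upstream from the forecast cost overrun: the forecast cost overrun ← the cross-dock fleet strike ← the contract cost overrun.
A separate upstream branch: the forecast cost overrun ← the cross-dock fleet strike ← the distribution center cost overrun ← the customs clearance delay.
A separate upstream branch: the forecast cost overrun ← the cross-dock fleet strike ← the warehouse fleet capacity cut.
Each of those chain origins has no stated cause.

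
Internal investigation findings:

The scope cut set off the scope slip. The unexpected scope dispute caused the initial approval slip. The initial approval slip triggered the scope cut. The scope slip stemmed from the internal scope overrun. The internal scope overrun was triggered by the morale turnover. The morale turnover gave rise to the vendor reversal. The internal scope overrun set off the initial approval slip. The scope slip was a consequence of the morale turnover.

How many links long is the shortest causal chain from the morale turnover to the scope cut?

Shortest chain: the morale turnover → the internal scope overrun → the initial approval slip → the scope cut.

3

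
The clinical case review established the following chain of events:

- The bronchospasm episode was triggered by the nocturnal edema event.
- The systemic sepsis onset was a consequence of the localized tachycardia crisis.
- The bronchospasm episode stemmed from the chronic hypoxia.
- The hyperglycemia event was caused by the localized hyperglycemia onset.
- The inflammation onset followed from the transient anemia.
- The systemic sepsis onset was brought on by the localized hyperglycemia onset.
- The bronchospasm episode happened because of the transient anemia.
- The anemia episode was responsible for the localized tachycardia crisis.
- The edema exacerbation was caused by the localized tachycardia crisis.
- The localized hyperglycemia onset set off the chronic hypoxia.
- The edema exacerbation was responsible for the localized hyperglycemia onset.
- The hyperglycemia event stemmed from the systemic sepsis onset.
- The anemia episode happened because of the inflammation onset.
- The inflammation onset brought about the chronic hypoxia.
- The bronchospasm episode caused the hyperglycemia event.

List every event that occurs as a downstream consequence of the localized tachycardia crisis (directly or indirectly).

Direct effects: the edema exacerbation, the systemic sepsis onset.
2 steps out: the localized hyperglycemia onset, the hyperglycemia event.
3 steps out: the chronic hypoxia.
4 steps out: the bronchospasm episode.
Not reachable from it: the transient anemia, the inflammation onset, the anemia episode, the nocturnal edema event.

the bronchospasm episode, the chronic hypoxia, the edema exacerbation, the hyperglycemia event, the localized hyperglycemia onset, the systemic sepsis onset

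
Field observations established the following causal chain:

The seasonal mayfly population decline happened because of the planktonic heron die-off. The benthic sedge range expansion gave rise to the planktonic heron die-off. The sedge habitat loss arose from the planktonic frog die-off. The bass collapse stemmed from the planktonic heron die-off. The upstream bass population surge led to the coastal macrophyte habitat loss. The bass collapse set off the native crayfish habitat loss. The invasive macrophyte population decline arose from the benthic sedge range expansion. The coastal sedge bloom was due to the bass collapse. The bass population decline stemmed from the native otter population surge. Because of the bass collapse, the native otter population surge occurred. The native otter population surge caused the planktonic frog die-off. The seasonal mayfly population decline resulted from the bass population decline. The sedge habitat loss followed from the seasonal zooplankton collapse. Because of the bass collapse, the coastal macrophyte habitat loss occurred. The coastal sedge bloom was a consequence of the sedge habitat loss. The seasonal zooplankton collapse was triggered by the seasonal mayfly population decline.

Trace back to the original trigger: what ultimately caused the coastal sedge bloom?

the benthic sedge range expansion

Tracing upstream from the coastal sedge bloom: the coastal sedge bloom ← the bass collapse ← the planktonic heron die-off ← the benthic sedge range expansion.
The benthic sedge range expansion has no stated cause, so it is the root.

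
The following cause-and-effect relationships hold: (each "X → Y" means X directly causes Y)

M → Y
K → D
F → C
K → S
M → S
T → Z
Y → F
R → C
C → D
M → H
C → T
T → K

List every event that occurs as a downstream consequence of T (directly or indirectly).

D, K, S, Z

Direct effects: Z, K.
2 steps out: S, D.
Not reachable from it: M, Y, F, C, H, R.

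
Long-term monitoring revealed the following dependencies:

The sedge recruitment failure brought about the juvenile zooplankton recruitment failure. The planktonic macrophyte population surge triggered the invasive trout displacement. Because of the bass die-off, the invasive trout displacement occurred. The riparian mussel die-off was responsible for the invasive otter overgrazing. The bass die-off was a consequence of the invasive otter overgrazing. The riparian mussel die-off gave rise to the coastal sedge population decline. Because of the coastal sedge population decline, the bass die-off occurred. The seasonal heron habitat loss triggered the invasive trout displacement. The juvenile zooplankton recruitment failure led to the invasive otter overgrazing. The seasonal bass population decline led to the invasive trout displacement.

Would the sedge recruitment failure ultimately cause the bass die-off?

Yes

There is a causal chain: the sedge recruitment failure → the juvenile zooplankton recruitment failure → the invasive otter overgrazing → the bass die-off.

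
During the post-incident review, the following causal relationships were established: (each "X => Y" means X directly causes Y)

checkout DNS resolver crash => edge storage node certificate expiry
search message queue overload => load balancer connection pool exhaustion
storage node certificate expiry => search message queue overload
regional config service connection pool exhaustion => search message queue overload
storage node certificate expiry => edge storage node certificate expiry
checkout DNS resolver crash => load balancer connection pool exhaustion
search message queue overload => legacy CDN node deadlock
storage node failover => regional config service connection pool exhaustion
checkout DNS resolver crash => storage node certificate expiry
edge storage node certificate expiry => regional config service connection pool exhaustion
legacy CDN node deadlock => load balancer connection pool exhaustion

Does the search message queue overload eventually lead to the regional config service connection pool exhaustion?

No

The search message queue overload leads to the legacy CDN node deadlock, the load balancer connection pool exhaustion; the regional config service connection pool exhaustion is not among them.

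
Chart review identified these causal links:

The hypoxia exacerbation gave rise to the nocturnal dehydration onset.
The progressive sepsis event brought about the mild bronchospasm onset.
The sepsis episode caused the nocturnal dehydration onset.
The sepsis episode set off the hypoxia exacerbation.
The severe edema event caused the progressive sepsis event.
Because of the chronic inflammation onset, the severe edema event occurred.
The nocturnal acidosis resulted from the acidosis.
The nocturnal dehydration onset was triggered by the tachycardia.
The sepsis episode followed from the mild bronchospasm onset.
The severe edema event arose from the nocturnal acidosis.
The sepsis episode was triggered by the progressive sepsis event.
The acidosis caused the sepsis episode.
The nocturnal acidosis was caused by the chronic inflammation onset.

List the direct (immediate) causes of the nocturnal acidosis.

the acidosis, the chronic inflammation onset

the acidosis, the chronic inflammation onset → the nocturnal acidosis with nothing further upstream stated.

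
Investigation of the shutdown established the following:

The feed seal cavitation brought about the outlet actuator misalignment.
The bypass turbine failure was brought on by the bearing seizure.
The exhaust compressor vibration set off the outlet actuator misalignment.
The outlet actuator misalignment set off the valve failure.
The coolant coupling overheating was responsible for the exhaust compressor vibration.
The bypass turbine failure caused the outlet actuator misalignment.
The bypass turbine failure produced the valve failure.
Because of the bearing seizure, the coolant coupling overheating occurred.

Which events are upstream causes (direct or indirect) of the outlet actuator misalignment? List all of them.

Immediate causes of the outlet actuator misalignment: the exhaust compressor vibration, the bypass turbine failure, the feed seal cavitation.
Further upstream: the bearing seizure, the coolant coupling overheating.

the bearing seizure, the bypass turbine failure, the coolant coupling overheating, the exhaust compressor vibration, the feed seal cavitation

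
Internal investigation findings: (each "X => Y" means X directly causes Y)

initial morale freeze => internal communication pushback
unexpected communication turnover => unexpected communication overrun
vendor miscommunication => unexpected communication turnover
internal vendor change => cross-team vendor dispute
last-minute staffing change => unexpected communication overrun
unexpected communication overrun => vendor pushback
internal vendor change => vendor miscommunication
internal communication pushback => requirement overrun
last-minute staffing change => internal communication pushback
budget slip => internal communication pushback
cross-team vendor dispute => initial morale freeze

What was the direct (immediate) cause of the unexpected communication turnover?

the vendor miscommunication

Upstream contributors include the internal vendor change, but only the vendor miscommunication feeds directly into the unexpected communication turnover.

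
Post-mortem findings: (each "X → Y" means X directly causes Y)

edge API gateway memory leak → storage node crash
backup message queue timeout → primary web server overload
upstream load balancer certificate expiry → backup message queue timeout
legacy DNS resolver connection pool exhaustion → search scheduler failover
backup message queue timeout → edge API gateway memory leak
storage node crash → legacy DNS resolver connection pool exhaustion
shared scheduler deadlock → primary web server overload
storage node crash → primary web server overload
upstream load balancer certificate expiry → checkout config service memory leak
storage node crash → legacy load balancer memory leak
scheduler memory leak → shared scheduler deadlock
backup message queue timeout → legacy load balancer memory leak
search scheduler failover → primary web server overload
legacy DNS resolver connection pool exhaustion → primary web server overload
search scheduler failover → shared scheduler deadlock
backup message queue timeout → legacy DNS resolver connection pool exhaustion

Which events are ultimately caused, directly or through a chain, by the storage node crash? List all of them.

Direct effects: the legacy load balancer memory leak, the legacy DNS resolver connection pool exhaustion, the primary web server overload.
2 steps out: the search scheduler failover.
3 steps out: the shared scheduler deadlock.
Not reachable from it: the upstream load balancer certificate expiry, the backup message queue timeout, the edge API gateway memory leak, the checkout config service memory leak, the scheduler memory leak.

the legacy DNS resolver connection pool exhaustion, the legacy load balancer memory leak, the primary web server overload, the search scheduler failover, the shared scheduler deadlock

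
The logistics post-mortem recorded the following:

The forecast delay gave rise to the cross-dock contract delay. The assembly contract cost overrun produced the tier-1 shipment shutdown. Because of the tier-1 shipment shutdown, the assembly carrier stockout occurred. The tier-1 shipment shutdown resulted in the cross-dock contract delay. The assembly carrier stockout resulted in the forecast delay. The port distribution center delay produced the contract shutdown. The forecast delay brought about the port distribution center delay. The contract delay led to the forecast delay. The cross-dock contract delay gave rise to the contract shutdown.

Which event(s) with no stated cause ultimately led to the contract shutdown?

the assembly contract cost overrun, the contract delay

Tracing upstream from the contract shutdown: the contract shutdown ← the cross-dock contract delay ← the tier-1 shipment shutdown ← the assembly contract cost overrun.
A separate upstream branch: the contract shutdown ← the port distribution center delay ← the forecast delay ← the contract delay.
Each of those chain origins has no stated cause.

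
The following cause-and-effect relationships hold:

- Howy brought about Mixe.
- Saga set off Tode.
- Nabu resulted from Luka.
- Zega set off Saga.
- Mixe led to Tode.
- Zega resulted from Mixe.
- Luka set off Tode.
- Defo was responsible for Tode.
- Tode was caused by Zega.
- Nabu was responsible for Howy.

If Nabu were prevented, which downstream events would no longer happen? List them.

Howy, Mixe, Saga, Zega

Downstream of Nabu: Howy, Mixe, Zega, Saga, Tode.
Of those, still caused via another path: Tode.
The remainder have no surviving cause.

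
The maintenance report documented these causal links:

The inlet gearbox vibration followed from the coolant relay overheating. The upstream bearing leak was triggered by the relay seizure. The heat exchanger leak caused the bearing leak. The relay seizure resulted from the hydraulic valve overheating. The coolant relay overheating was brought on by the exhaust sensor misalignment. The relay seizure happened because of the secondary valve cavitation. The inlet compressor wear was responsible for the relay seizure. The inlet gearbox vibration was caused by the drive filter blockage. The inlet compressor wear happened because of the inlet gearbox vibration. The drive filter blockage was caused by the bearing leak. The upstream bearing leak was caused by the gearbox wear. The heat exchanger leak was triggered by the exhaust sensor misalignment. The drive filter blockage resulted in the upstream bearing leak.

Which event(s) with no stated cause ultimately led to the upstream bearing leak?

Tracing upstream from the upstream bearing leak: the upstream bearing leak ← the drive filter blockage ← the bearing leak ← the heat exchanger leak ← the exhaust sensor misalignment.
A separate upstream branch: the upstream bearing leak ← the relay seizure ← the secondary valve cavitation.
A separate upstream branch: the upstream bearing leak ← the relay seizure ← the hydraulic valve overheating.
A separate upstream branch: the upstream bearing leak ← the gearbox wear.
Each of those chain origins has no stated cause.

the exhaust sensor misalignment, the gearbox wear, the hydraulic valve overheating, the secondary valve cavitation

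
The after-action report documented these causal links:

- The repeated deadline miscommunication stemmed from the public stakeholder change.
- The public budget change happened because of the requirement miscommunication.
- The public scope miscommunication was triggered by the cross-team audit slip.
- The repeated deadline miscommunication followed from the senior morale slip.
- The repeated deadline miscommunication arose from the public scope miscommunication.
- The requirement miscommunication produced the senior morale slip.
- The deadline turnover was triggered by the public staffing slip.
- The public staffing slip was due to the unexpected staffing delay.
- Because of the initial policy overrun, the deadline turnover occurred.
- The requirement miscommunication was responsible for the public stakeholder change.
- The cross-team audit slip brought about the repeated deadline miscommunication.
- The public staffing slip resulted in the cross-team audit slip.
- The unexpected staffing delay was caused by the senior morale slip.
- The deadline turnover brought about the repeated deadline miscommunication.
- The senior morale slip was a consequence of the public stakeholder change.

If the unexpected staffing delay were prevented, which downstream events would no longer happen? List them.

Downstream of the unexpected staffing delay: the public staffing slip, the cross-team audit slip, the public scope miscommunication, the deadline turnover, the repeated deadline miscommunication.
Of those, still caused via another path: the deadline turnover, the repeated deadline miscommunication.
The remainder have no surviving cause.

the cross-team audit slip, the public scope miscommunication, the public staffing slip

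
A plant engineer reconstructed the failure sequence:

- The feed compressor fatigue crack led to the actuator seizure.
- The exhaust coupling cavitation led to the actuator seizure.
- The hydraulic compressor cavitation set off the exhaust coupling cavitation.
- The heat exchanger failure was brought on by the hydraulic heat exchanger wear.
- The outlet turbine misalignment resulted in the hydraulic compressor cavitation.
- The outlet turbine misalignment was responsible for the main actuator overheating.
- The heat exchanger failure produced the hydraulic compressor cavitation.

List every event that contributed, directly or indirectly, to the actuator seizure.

Immediate causes of the actuator seizure: the feed compressor fatigue crack, the exhaust coupling cavitation.
Further upstream: the hydraulic heat exchanger wear, the heat exchanger failure, the outlet turbine misalignment, the hydraulic compressor cavitation.

the exhaust coupling cavitation, the feed compressor fatigue crack, the heat exchanger failure, the hydraulic compressor cavitation, the hydraulic heat exchanger wear, the outlet turbine misalignment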